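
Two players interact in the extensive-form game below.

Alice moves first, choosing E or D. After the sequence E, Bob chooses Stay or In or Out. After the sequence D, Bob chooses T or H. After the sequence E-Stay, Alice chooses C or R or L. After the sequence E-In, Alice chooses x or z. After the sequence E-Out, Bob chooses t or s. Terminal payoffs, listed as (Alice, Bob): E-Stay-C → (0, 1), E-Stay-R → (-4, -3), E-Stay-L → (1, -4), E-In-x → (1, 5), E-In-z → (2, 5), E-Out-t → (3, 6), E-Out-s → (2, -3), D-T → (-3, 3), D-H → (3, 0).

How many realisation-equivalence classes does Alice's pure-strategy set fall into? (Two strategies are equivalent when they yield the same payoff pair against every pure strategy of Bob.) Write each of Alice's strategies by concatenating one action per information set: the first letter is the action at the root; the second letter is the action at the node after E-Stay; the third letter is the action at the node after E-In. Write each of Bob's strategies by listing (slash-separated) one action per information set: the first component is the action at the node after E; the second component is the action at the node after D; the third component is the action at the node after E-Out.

Alice has 12 pure strategies: ECx, ECz, ERx, ERz, ELx, ELz, DCx, DCz, DRx, DRz, DLx, DLz. Columns: Stay/T/t, Stay/T/s, Stay/H/t, Stay/H/s, In/T/t, In/T/s, In/H/t, In/H/s, Out/T/t, Out/T/s, Out/H/t, Out/H/s.
{ECx} → row (0,1) (0,1) (0,1) (0,1) (1,5) (1,5) (1,5) (1,5) (3,6) (2,-3) (3,6) (2,-3)
{ECz} → row (0,1) (0,1) (0,1) (0,1) (2,5) (2,5) (2,5) (2,5) (3,6) (2,-3) (3,6) (2,-3)
{ERx} → row (-4,-3) (-4,-3) (-4,-3) (-4,-3) (1,5) (1,5) (1,5) (1,5) (3,6) (2,-3) (3,6) (2,-3)
{ERz} → row (-4,-3) (-4,-3) (-4,-3) (-4,-3) (2,5) (2,5) (2,5) (2,5) (3,6) (2,-3) (3,6) (2,-3)
{ELx} → row (1,-4) (1,-4) (1,-4) (1,-4) (1,5) (1,5) (1,5) (1,5) (3,6) (2,-3) (3,6) (2,-3)
{ELz} → row (1,-4) (1,-4) (1,-4) (1,-4) (2,5) (2,5) (2,5) (2,5) (3,6) (2,-3) (3,6) (2,-3)
{DCx, DCz, DRx, DRz, DLx, DLz} → row (-3,3) (-3,3) (3,0) (3,0) (-3,3) (-3,3) (3,0) (3,0) (-3,3) (-3,3) (3,0) (3,0)
That's 7 distinct rows out of 12 strategies.

7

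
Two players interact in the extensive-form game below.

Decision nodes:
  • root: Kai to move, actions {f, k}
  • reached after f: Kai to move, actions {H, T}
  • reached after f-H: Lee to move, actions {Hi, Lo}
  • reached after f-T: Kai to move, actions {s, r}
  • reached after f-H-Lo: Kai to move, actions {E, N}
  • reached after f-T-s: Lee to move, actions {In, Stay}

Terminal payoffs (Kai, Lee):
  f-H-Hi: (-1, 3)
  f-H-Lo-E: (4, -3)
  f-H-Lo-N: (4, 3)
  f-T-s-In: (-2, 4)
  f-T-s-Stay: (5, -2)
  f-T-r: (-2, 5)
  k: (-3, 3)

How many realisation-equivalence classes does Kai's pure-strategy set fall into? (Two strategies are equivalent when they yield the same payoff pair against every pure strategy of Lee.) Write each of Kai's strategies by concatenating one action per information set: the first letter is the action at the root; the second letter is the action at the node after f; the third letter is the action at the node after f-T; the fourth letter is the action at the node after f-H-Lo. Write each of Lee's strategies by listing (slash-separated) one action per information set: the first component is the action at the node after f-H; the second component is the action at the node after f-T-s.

5

Kai has 16 pure strategies: fHsE, fHsN, fHrE, fHrN, fTsE, fTsN, fTrE, fTrN, kHsE, kHsN, kHrE, kHrN, kTsE, kTsN, kTrE, kTrN. Columns: Hi/In, Hi/Stay, Lo/In, Lo/Stay.
{fHsE, fHrE} → row (-1,3) (-1,3) (4,-3) (4,-3)
{fHsN, fHrN} → row (-1,3) (-1,3) (4,3) (4,3)
{fTsE, fTsN} → row (-2,4) (5,-2) (-2,4) (5,-2)
{fTrE, fTrN} → row (-2,5) (-2,5) (-2,5) (-2,5)
{kHsE, kHsN, kHrE, kHrN, kTsE, kTsN, kTrE, kTrN} → row (-3,3) (-3,3) (-3,3) (-3,3)
That's 5 distinct rows out of 16 strategies.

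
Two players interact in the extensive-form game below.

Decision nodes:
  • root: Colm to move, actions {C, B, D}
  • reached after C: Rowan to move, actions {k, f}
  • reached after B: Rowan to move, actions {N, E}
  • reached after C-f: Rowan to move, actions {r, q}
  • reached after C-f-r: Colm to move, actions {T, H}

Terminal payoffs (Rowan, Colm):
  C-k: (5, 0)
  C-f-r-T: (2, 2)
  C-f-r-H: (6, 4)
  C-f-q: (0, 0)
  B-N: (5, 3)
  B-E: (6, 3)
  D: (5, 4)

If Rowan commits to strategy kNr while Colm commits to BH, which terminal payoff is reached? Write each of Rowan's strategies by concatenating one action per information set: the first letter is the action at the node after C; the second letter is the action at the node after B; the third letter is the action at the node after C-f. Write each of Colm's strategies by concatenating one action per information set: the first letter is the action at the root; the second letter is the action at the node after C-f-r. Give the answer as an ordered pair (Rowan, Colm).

Trace the play path from the root:
  Colm plays B
  Rowan plays N at [B]
→ terminal payoff (5, 3).
(Rowan's choice at the node after C is never reached on this path, so it doesn't affect the outcome.)

(5, 3)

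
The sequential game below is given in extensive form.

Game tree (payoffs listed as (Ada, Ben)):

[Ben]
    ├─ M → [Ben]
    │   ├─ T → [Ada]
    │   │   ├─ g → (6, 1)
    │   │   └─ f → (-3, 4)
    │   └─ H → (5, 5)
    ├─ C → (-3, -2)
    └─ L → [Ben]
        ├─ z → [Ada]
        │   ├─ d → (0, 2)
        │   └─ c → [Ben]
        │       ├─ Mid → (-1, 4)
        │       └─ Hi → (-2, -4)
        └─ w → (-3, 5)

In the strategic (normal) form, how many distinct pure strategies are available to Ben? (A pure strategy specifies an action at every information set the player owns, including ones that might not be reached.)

24

Ben owns the root with actions {M, C, L} — three choices.
Ben owns the node after M with actions {T, H} — two choices.
Ben owns the node after L with actions {z, w} — two choices.
Ben owns the node after L-z-c with actions {Mid, Hi} — two choices.
A pure strategy fixes one action at each information set independently, so the count is the product 3 × 2 × 2 × 2 = 24.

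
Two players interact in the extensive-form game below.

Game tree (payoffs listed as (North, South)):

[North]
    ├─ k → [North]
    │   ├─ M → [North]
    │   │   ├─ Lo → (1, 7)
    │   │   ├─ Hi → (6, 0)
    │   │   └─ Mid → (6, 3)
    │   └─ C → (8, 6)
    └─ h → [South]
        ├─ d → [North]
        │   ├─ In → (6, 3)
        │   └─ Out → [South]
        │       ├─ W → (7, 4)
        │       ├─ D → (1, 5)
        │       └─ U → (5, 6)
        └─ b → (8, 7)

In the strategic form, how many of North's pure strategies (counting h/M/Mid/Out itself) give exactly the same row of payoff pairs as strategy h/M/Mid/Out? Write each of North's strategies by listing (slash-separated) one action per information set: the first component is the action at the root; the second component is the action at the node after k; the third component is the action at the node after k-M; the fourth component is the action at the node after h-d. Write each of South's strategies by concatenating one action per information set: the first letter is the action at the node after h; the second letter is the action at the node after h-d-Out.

Row for h/M/Mid/Out (columns dW, dD, dU, bW, bD, bU): (7,4) (1,5) (5,6) (8,7) (8,7) (8,7).
Under h/M/Mid/Out, North's choice at the node after k and at the node after k-M can never be reached regardless of what South does, so varying those choices leaves every outcome unchanged.
Holding the reachable choices fixed and varying the unreachable ones freely already gives 2 × 3 = 6 equivalent strategies.
No other strategy reproduces this row, so those 6 are the full class: h/M/Lo/Out, h/M/Hi/Out, h/M/Mid/Out, h/C/Lo/Out, h/C/Hi/Out, h/C/Mid/Out.

6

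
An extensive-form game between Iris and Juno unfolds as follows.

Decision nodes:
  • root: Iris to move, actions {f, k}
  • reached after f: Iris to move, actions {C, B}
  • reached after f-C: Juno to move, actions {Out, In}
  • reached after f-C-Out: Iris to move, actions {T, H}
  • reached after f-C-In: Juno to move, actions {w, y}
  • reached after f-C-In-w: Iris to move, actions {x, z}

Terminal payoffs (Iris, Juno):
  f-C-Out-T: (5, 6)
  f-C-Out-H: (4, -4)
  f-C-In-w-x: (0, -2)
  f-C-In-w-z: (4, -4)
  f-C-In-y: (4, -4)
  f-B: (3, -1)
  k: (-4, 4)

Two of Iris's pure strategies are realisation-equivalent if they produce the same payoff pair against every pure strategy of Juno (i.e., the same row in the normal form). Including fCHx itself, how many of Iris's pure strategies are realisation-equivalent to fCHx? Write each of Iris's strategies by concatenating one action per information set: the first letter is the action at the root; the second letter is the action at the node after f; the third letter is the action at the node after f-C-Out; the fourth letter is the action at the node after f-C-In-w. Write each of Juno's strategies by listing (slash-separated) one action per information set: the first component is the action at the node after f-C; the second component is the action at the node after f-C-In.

Row for fCHx (columns Out/w, Out/y, In/w, In/y): (4,-4) (4,-4) (0,-2) (4,-4).
Every one of Iris's information sets is on the play path for some reply by Juno when Iris follows fCHx.
Changing the action at any of them therefore changes at least one column, so only fCHx itself gives this row.

1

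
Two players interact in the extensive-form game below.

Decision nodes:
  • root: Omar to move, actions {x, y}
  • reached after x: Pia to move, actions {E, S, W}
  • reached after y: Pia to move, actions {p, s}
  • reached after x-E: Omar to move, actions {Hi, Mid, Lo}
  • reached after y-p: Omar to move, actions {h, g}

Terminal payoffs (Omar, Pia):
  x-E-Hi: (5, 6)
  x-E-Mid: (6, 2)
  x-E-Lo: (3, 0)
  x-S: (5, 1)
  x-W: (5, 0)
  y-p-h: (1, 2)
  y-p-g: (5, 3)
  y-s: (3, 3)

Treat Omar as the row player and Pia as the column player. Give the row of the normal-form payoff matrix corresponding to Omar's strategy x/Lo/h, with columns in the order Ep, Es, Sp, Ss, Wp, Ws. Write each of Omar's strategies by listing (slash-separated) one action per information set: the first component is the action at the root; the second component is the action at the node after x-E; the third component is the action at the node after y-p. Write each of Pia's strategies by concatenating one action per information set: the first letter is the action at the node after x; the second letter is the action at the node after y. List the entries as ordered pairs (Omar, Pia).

vs Ep: Omar plays x → Pia plays E at [x] → Omar plays Lo at [x-E] → (3, 0)
vs Es: Omar plays x → Pia plays E at [x] → Omar plays Lo at [x-E] → (3, 0)
vs Sp: Omar plays x → Pia plays S at [x] → (5, 1)
vs Ss: Omar plays x → Pia plays S at [x] → (5, 1)
vs Wp: Omar plays x → Pia plays W at [x] → (5, 0)
vs Ws: Omar plays x → Pia plays W at [x] → (5, 0)

(3,0) (3,0) (5,1) (5,1) (5,0) (5,0)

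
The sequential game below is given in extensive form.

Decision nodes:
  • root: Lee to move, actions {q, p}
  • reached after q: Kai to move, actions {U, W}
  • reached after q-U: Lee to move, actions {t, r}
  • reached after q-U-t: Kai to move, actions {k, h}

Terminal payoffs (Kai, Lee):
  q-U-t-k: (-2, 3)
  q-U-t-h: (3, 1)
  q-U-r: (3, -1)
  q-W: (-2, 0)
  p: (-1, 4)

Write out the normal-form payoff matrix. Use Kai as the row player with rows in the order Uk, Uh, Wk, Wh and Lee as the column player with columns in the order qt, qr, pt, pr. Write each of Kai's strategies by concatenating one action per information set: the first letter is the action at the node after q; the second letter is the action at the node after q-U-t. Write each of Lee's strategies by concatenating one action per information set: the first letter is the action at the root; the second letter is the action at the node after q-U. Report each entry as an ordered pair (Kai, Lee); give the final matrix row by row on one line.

Row Uk: qt→(-2,3), qr→(3,-1), pt→(-1,4), pr→(-1,4)
Row Uh: qt→(3,1), qr→(3,-1), pt→(-1,4), pr→(-1,4)
Row Wk: qt→(-2,0), qr→(-2,0), pt→(-1,4), pr→(-1,4)
Row Wh: qt→(-2,0), qr→(-2,0), pt→(-1,4), pr→(-1,4)

Uk: (-2,3) (3,-1) (-1,4) (-1,4) | Uh: (3,1) (3,-1) (-1,4) (-1,4) | Wk: (-2,0) (-2,0) (-1,4) (-1,4) | Wh: (-2,0) (-2,0) (-1,4) (-1,4)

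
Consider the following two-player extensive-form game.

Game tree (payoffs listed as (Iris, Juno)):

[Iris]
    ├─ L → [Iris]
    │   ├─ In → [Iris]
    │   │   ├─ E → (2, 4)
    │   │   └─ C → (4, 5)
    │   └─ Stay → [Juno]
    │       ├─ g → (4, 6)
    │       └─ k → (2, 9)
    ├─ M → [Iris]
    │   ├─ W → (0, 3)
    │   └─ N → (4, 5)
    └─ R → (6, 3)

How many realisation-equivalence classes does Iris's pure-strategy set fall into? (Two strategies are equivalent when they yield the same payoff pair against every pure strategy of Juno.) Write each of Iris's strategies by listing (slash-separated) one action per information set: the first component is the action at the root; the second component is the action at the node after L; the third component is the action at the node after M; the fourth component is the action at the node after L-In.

Iris has 24 pure strategies: L/In/W/E, L/In/W/C, L/In/N/E, L/In/N/C, L/Stay/W/E, L/Stay/W/C, L/Stay/N/E, L/Stay/N/C, M/In/W/E, M/In/W/C, M/In/N/E, M/In/N/C, M/Stay/W/E, M/Stay/W/C, M/Stay/N/E, M/Stay/N/C, R/In/W/E, R/In/W/C, R/In/N/E, R/In/N/C, R/Stay/W/E, R/Stay/W/C, R/Stay/N/E, R/Stay/N/C. Columns: g, k.
{L/In/W/E, L/In/N/E} → row (2,4) (2,4)
{L/In/W/C, L/In/N/C, M/In/N/E, M/In/N/C, M/Stay/N/E, M/Stay/N/C} → row (4,5) (4,5)
{L/Stay/W/E, L/Stay/W/C, L/Stay/N/E, L/Stay/N/C} → row (4,6) (2,9)
{M/In/W/E, M/In/W/C, M/Stay/W/E, M/Stay/W/C} → row (0,3) (0,3)
{R/In/W/E, R/In/W/C, R/In/N/E, R/In/N/C, R/Stay/W/E, R/Stay/W/C, R/Stay/N/E, R/Stay/N/C} → row (6,3) (6,3)
That's 5 distinct rows out of 24 strategies.

5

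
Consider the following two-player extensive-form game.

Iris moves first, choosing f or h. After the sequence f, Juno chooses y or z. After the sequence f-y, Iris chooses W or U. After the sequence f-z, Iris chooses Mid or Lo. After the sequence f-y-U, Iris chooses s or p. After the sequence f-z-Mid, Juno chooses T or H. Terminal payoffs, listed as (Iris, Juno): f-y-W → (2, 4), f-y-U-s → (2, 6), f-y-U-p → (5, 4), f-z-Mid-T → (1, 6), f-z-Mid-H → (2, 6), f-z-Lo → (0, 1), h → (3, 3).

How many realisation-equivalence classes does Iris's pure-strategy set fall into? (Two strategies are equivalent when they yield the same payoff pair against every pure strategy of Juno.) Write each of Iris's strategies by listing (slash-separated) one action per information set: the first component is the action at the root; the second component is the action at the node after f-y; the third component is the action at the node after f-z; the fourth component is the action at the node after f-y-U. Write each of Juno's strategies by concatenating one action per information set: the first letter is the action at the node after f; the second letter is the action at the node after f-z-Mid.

7

Iris has 16 pure strategies: f/W/Mid/s, f/W/Mid/p, f/W/Lo/s, f/W/Lo/p, f/U/Mid/s, f/U/Mid/p, f/U/Lo/s, f/U/Lo/p, h/W/Mid/s, h/W/Mid/p, h/W/Lo/s, h/W/Lo/p, h/U/Mid/s, h/U/Mid/p, h/U/Lo/s, h/U/Lo/p. Columns: yT, yH, zT, zH.
{f/W/Mid/s, f/W/Mid/p} → row (2,4) (2,4) (1,6) (2,6)
{f/W/Lo/s, f/W/Lo/p} → row (2,4) (2,4) (0,1) (0,1)
{f/U/Mid/s} → row (2,6) (2,6) (1,6) (2,6)
{f/U/Mid/p} → row (5,4) (5,4) (1,6) (2,6)
{f/U/Lo/s} → row (2,6) (2,6) (0,1) (0,1)
{f/U/Lo/p} → row (5,4) (5,4) (0,1) (0,1)
{h/W/Mid/s, h/W/Mid/p, h/W/Lo/s, h/W/Lo/p, h/U/Mid/s, h/U/Mid/p, h/U/Lo/s, h/U/Lo/p} → row (3,3) (3,3) (3,3) (3,3)
That's 7 distinct rows out of 16 strategies.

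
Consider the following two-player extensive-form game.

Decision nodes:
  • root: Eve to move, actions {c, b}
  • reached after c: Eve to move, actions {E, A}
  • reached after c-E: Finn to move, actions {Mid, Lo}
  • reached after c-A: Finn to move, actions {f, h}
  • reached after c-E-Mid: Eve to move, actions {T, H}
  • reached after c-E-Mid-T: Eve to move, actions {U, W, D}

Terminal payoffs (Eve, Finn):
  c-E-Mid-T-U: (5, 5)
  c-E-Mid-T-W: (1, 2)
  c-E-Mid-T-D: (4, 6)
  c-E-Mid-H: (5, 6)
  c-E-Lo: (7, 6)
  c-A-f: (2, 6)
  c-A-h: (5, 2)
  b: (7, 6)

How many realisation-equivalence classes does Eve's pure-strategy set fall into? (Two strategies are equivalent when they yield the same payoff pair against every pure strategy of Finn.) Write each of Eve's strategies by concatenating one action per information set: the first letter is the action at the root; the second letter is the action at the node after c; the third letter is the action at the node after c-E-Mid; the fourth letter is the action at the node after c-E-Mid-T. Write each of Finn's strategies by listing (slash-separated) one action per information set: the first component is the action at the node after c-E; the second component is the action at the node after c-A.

6

Eve has 24 pure strategies: cETU, cETW, cETD, cEHU, cEHW, cEHD, cATU, cATW, cATD, cAHU, cAHW, cAHD, bETU, bETW, bETD, bEHU, bEHW, bEHD, bATU, bATW, bATD, bAHU, bAHW, bAHD. Columns: Mid/f, Mid/h, Lo/f, Lo/h.
{cETU} → row (5,5) (5,5) (7,6) (7,6)
{cETW} → row (1,2) (1,2) (7,6) (7,6)
{cETD} → row (4,6) (4,6) (7,6) (7,6)
{cEHU, cEHW, cEHD} → row (5,6) (5,6) (7,6) (7,6)
{cATU, cATW, cATD, cAHU, cAHW, cAHD} → row (2,6) (5,2) (2,6) (5,2)
{bETU, bETW, bETD, bEHU, bEHW, bEHD, bATU, bATW, bATD, bAHU, bAHW, bAHD} → row (7,6) (7,6) (7,6) (7,6)
That's 6 distinct rows out of 24 strategies.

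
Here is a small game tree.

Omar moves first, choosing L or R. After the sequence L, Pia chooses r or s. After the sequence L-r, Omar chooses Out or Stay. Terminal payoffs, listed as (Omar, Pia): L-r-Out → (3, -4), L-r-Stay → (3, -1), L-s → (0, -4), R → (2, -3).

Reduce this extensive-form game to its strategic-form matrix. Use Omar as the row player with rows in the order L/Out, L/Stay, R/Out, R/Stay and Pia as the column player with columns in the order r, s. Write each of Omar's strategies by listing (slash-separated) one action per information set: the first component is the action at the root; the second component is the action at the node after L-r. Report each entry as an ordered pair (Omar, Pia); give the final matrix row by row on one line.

              r        s
 L/Out   (3,-4)   (0,-4)
L/Stay   (3,-1)   (0,-4)
 R/Out   (2,-3)   (2,-3)
R/Stay   (2,-3)   (2,-3)

L/Out: (3,-4) (0,-4) | L/Stay: (3,-1) (0,-4) | R/Out: (2,-3) (2,-3) | R/Stay: (2,-3) (2,-3)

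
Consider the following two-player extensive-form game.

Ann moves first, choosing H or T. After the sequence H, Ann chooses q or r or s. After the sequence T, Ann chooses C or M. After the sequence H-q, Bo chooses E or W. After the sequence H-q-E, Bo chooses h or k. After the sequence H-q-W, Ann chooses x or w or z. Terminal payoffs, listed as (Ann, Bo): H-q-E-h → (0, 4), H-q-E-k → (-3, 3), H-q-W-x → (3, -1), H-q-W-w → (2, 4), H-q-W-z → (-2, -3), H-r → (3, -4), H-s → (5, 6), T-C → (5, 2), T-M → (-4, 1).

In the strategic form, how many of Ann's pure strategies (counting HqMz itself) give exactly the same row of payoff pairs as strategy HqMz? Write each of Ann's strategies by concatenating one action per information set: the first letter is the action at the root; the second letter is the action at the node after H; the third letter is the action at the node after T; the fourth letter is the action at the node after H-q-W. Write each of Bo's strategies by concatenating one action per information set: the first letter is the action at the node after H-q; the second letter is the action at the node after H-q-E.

Row for HqMz (columns Eh, Ek, Wh, Wk): (0,4) (-3,3) (-2,-3) (-2,-3).
Under HqMz, Ann's choice at the node after T can never be reached regardless of what Bo does, so varying those choices leaves every outcome unchanged.
Holding the reachable choices fixed and varying the unreachable one freely already gives 2 equivalent strategies.
No other strategy reproduces this row, so those 2 are the full class: HqCz, HqMz.

2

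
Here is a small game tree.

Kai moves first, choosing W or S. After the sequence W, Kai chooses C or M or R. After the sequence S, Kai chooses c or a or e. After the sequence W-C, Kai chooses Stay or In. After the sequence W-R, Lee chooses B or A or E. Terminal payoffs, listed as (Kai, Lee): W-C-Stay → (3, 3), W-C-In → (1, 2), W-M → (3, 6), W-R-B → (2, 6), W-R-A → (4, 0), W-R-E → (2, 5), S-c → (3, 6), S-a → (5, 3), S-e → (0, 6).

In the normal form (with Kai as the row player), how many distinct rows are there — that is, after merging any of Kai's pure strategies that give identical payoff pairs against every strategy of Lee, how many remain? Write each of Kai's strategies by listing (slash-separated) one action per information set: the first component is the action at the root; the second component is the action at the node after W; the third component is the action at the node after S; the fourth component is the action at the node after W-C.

6

Kai has 36 pure strategies: W/C/c/Stay, W/C/c/In, W/C/a/Stay, W/C/a/In, W/C/e/Stay, W/C/e/In, W/M/c/Stay, W/M/c/In, W/M/a/Stay, W/M/a/In, W/M/e/Stay, W/M/e/In, W/R/c/Stay, W/R/c/In, W/R/a/Stay, W/R/a/In, W/R/e/Stay, W/R/e/In, S/C/c/Stay, S/C/c/In, S/C/a/Stay, S/C/a/In, S/C/e/Stay, S/C/e/In, S/M/c/Stay, S/M/c/In, S/M/a/Stay, S/M/a/In, S/M/e/Stay, S/M/e/In, S/R/c/Stay, S/R/c/In, S/R/a/Stay, S/R/a/In, S/R/e/Stay, S/R/e/In. Columns: B, A, E.
{W/C/c/Stay, W/C/a/Stay, W/C/e/Stay} → row (3,3) (3,3) (3,3)
{W/C/c/In, W/C/a/In, W/C/e/In} → row (1,2) (1,2) (1,2)
{W/M/c/Stay, W/M/c/In, W/M/a/Stay, W/M/a/In, W/M/e/Stay, W/M/e/In, S/C/c/Stay, S/C/c/In, S/M/c/Stay, S/M/c/In, S/R/c/Stay, S/R/c/In} → row (3,6) (3,6) (3,6)
{W/R/c/Stay, W/R/c/In, W/R/a/Stay, W/R/a/In, W/R/e/Stay, W/R/e/In} → row (2,6) (4,0) (2,5)
{S/C/a/Stay, S/C/a/In, S/M/a/Stay, S/M/a/In, S/R/a/Stay, S/R/a/In} → row (5,3) (5,3) (5,3)
{S/C/e/Stay, S/C/e/In, S/M/e/Stay, S/M/e/In, S/R/e/Stay, S/R/e/In} → row (0,6) (0,6) (0,6)
That's 6 distinct rows out of 36 strategies.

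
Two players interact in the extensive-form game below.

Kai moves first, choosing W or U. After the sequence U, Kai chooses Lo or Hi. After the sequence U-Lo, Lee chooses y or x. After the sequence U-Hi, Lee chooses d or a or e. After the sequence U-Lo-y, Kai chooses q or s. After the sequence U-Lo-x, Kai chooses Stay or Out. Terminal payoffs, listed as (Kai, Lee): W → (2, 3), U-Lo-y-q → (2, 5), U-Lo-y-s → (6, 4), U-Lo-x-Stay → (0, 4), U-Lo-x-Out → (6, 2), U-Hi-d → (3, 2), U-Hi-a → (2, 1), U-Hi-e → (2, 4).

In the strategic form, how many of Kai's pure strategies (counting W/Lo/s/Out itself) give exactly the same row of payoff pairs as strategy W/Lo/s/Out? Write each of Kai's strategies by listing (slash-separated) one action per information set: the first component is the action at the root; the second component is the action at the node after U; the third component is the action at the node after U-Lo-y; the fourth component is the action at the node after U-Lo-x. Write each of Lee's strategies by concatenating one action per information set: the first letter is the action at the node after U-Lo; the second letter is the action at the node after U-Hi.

8

Row for W/Lo/s/Out (columns yd, ya, ye, xd, xa, xe): (2,3) (2,3) (2,3) (2,3) (2,3) (2,3).
Under W/Lo/s/Out, Kai's choice at the node after U and at the node after U-Lo-y and at the node after U-Lo-x can never be reached regardless of what Lee does, so varying those choices leaves every outcome unchanged.
Holding the reachable choices fixed and varying the unreachable ones freely already gives 2 × 2 × 2 = 8 equivalent strategies.
No other strategy reproduces this row, so those 8 are the full class: W/Lo/q/Stay, W/Lo/q/Out, W/Lo/s/Stay, W/Lo/s/Out, W/Hi/q/Stay, W/Hi/q/Out, W/Hi/s/Stay, W/Hi/s/Out.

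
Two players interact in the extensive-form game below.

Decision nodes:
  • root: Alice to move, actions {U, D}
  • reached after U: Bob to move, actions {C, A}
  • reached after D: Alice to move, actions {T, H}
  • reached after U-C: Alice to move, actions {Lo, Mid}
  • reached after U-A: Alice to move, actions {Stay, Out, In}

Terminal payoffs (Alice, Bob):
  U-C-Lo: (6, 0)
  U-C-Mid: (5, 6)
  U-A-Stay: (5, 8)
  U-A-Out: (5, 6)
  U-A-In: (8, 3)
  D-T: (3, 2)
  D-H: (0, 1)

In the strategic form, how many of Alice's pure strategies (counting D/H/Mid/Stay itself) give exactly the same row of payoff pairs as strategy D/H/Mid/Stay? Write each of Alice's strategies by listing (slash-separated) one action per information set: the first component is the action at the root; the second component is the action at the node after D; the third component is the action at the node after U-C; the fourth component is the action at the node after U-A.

Row for D/H/Mid/Stay (columns C, A): (0,1) (0,1).
Under D/H/Mid/Stay, Alice's choice at the node after U-C and at the node after U-A can never be reached regardless of what Bob does, so varying those choices leaves every outcome unchanged.
Holding the reachable choices fixed and varying the unreachable ones freely already gives 2 × 3 = 6 equivalent strategies.
No other strategy reproduces this row, so those 6 are the full class: D/H/Lo/Stay, D/H/Lo/Out, D/H/Lo/In, D/H/Mid/Stay, D/H/Mid/Out, D/H/Mid/In.

6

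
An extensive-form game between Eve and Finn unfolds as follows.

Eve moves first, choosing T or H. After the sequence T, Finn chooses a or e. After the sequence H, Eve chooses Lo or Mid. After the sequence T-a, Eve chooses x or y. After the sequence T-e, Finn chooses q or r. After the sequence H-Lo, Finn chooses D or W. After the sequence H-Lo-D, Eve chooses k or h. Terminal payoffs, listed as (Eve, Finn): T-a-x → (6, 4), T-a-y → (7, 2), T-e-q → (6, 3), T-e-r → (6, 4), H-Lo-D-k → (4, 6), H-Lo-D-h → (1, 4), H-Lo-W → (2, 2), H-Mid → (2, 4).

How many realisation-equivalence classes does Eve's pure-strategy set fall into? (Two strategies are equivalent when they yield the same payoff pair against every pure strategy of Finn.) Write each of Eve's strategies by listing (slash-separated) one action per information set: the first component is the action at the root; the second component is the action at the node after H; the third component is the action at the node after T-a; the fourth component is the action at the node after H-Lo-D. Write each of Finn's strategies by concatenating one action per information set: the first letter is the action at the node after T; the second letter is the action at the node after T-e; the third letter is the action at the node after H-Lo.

5

Eve has 16 pure strategies: T/Lo/x/k, T/Lo/x/h, T/Lo/y/k, T/Lo/y/h, T/Mid/x/k, T/Mid/x/h, T/Mid/y/k, T/Mid/y/h, H/Lo/x/k, H/Lo/x/h, H/Lo/y/k, H/Lo/y/h, H/Mid/x/k, H/Mid/x/h, H/Mid/y/k, H/Mid/y/h. Columns: aqD, aqW, arD, arW, eqD, eqW, erD, erW.
{T/Lo/x/k, T/Lo/x/h, T/Mid/x/k, T/Mid/x/h} → row (6,4) (6,4) (6,4) (6,4) (6,3) (6,3) (6,4) (6,4)
{T/Lo/y/k, T/Lo/y/h, T/Mid/y/k, T/Mid/y/h} → row (7,2) (7,2) (7,2) (7,2) (6,3) (6,3) (6,4) (6,4)
{H/Lo/x/k, H/Lo/y/k} → row (4,6) (2,2) (4,6) (2,2) (4,6) (2,2) (4,6) (2,2)
{H/Lo/x/h, H/Lo/y/h} → row (1,4) (2,2) (1,4) (2,2) (1,4) (2,2) (1,4) (2,2)
{H/Mid/x/k, H/Mid/x/h, H/Mid/y/k, H/Mid/y/h} → row (2,4) (2,4) (2,4) (2,4) (2,4) (2,4) (2,4) (2,4)
That's 5 distinct rows out of 16 strategies.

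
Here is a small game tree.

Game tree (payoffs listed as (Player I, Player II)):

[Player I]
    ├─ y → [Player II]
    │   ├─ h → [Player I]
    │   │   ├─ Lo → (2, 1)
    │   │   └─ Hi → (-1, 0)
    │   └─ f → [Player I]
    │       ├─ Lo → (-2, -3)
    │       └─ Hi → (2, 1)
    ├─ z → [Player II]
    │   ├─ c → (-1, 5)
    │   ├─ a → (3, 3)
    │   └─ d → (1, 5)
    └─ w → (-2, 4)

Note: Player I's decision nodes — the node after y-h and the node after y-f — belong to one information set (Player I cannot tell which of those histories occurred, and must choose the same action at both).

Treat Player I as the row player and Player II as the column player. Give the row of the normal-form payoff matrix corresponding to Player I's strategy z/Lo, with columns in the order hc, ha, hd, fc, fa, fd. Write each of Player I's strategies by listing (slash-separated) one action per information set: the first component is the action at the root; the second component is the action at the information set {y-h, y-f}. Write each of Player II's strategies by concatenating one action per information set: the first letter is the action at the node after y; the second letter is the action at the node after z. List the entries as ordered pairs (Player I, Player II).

vs hc: Player I plays z → Player II plays c at [z] → (-1, 5)
vs ha: Player I plays z → Player II plays a at [z] → (3, 3)
vs hd: Player I plays z → Player II plays d at [z] → (1, 5)
vs fc: Player I plays z → Player II plays c at [z] → (-1, 5)
vs fa: Player I plays z → Player II plays a at [z] → (3, 3)
vs fd: Player I plays z → Player II plays d at [z] → (1, 5)

(-1,5) (3,3) (1,5) (-1,5) (3,3) (1,5)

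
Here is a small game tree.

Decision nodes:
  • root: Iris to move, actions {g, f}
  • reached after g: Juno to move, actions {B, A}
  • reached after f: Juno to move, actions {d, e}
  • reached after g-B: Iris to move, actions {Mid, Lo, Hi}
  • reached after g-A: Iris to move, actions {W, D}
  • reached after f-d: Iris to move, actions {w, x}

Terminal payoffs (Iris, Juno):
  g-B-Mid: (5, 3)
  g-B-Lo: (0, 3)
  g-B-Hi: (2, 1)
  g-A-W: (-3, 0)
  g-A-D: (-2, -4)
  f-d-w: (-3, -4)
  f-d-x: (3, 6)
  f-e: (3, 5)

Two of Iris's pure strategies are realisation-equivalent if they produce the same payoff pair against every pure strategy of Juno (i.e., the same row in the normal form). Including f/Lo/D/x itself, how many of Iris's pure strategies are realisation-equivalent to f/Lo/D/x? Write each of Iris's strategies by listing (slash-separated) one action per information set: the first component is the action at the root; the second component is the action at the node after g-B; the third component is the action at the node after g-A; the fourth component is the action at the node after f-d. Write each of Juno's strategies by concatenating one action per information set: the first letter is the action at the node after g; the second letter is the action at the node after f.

6

Row for f/Lo/D/x (columns Bd, Be, Ad, Ae): (3,6) (3,5) (3,6) (3,5).
Under f/Lo/D/x, Iris's choice at the node after g-B and at the node after g-A can never be reached regardless of what Juno does, so varying those choices leaves every outcome unchanged.
Holding the reachable choices fixed and varying the unreachable ones freely already gives 3 × 2 = 6 equivalent strategies.
No other strategy reproduces this row, so those 6 are the full class: f/Mid/W/x, f/Mid/D/x, f/Lo/W/x, f/Lo/D/x, f/Hi/W/x, f/Hi/D/x.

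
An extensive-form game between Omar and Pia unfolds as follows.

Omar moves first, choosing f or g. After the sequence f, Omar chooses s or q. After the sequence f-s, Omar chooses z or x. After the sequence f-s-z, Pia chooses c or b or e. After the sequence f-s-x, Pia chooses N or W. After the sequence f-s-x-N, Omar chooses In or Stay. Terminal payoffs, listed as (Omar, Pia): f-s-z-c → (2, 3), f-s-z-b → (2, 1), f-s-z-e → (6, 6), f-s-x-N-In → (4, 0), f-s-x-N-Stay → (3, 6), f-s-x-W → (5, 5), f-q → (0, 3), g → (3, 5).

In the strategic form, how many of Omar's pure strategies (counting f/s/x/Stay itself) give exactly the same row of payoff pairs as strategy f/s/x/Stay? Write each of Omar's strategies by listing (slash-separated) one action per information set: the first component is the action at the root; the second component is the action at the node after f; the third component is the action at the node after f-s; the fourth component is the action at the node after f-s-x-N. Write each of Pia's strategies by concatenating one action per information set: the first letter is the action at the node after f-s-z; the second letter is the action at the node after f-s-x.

1

Row for f/s/x/Stay (columns cN, cW, bN, bW, eN, eW): (3,6) (5,5) (3,6) (5,5) (3,6) (5,5).
Every one of Omar's information sets is on the play path for some reply by Pia when Omar follows f/s/x/Stay.
Changing the action at any of them therefore changes at least one column, so only f/s/x/Stay itself gives this row.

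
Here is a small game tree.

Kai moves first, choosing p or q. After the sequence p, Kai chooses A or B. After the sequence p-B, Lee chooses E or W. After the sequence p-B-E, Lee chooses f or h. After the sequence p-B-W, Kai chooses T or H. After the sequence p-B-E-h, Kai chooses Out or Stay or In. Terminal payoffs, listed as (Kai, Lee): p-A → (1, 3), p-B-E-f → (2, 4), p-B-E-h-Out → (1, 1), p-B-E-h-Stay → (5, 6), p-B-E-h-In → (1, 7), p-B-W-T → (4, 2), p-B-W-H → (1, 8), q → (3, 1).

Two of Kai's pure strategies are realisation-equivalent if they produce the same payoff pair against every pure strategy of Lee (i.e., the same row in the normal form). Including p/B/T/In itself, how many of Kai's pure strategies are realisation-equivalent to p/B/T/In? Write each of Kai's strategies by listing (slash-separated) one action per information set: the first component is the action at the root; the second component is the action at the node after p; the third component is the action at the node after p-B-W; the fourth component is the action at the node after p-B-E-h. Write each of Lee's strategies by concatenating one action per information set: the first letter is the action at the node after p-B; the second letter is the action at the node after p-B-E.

1

Row for p/B/T/In (columns Ef, Eh, Wf, Wh): (2,4) (1,7) (4,2) (4,2).
Every one of Kai's information sets is on the play path for some reply by Lee when Kai follows p/B/T/In.
Changing the action at any of them therefore changes at least one column, so only p/B/T/In itself gives this row.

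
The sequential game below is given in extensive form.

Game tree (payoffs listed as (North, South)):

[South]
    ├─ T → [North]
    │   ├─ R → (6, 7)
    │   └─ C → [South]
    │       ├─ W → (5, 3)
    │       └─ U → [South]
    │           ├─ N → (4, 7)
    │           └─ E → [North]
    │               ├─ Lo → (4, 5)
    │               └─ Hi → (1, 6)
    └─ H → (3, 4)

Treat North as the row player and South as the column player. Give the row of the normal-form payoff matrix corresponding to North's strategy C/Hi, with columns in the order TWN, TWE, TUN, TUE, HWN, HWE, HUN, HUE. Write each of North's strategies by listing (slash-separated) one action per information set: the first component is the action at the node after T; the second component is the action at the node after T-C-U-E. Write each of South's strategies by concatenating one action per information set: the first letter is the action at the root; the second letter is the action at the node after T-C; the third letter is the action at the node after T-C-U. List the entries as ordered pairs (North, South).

(5,3) (5,3) (4,7) (1,6) (3,4) (3,4) (3,4) (3,4)

vs TWN: South plays T → North plays C at [T] → South plays W at [T-C] → (5, 3)
vs TWE: South plays T → North plays C at [T] → South plays W at [T-C] → (5, 3)
vs TUN: South plays T → North plays C at [T] → South plays U at [T-C] → South plays N at [T-C-U] → (4, 7)
vs TUE: South plays T → North plays C at [T] → South plays U at [T-C] → South plays E at [T-C-U] → North plays Hi at [T-C-U-E] → (1, 6)
vs HWN: South plays H → (3, 4)
vs HWE: South plays H → (3, 4)
vs HUN: South plays H → (3, 4)
vs HUE: South plays H → (3, 4)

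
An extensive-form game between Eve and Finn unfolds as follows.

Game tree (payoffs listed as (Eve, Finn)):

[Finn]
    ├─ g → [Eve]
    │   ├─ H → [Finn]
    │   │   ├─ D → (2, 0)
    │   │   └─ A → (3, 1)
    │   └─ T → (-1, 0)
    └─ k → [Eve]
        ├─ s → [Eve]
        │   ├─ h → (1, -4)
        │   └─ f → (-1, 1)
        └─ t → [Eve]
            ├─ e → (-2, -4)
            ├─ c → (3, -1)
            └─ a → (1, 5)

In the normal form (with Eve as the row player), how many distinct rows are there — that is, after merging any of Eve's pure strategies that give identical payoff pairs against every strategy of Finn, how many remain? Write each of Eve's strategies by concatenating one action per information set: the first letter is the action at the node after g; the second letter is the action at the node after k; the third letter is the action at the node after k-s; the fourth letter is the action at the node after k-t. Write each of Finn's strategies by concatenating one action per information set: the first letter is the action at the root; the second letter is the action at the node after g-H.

10

Eve has 24 pure strategies: Hshe, Hshc, Hsha, Hsfe, Hsfc, Hsfa, Hthe, Hthc, Htha, Htfe, Htfc, Htfa, Tshe, Tshc, Tsha, Tsfe, Tsfc, Tsfa, Tthe, Tthc, Ttha, Ttfe, Ttfc, Ttfa. Columns: gD, gA, kD, kA.
{Hshe, Hshc, Hsha} → row (2,0) (3,1) (1,-4) (1,-4)
{Hsfe, Hsfc, Hsfa} → row (2,0) (3,1) (-1,1) (-1,1)
{Hthe, Htfe} → row (2,0) (3,1) (-2,-4) (-2,-4)
{Hthc, Htfc} → row (2,0) (3,1) (3,-1) (3,-1)
{Htha, Htfa} → row (2,0) (3,1) (1,5) (1,5)
{Tshe, Tshc, Tsha} → row (-1,0) (-1,0) (1,-4) (1,-4)
{Tsfe, Tsfc, Tsfa} → row (-1,0) (-1,0) (-1,1) (-1,1)
{Tthe, Ttfe} → row (-1,0) (-1,0) (-2,-4) (-2,-4)
{Tthc, Ttfc} → row (-1,0) (-1,0) (3,-1) (3,-1)
{Ttha, Ttfa} → row (-1,0) (-1,0) (1,5) (1,5)
That's 10 distinct rows out of 24 strategies.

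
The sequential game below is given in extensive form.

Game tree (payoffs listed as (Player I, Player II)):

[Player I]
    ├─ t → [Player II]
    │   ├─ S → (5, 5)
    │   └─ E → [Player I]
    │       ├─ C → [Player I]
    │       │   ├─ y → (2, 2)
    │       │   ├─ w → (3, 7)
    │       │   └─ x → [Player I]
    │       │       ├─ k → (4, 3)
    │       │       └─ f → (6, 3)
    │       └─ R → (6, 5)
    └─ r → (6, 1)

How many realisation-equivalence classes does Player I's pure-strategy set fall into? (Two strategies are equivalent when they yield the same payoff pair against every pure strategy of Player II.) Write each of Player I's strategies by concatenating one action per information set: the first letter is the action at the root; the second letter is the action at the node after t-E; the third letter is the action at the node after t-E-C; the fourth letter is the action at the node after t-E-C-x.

6

Player I has 24 pure strategies: tCyk, tCyf, tCwk, tCwf, tCxk, tCxf, tRyk, tRyf, tRwk, tRwf, tRxk, tRxf, rCyk, rCyf, rCwk, rCwf, rCxk, rCxf, rRyk, rRyf, rRwk, rRwf, rRxk, rRxf. Columns: S, E.
{tCyk, tCyf} → row (5,5) (2,2)
{tCwk, tCwf} → row (5,5) (3,7)
{tCxk} → row (5,5) (4,3)
{tCxf} → row (5,5) (6,3)
{tRyk, tRyf, tRwk, tRwf, tRxk, tRxf} → row (5,5) (6,5)
{rCyk, rCyf, rCwk, rCwf, rCxk, rCxf, rRyk, rRyf, rRwk, rRwf, rRxk, rRxf} → row (6,1) (6,1)
That's 6 distinct rows out of 24 strategies.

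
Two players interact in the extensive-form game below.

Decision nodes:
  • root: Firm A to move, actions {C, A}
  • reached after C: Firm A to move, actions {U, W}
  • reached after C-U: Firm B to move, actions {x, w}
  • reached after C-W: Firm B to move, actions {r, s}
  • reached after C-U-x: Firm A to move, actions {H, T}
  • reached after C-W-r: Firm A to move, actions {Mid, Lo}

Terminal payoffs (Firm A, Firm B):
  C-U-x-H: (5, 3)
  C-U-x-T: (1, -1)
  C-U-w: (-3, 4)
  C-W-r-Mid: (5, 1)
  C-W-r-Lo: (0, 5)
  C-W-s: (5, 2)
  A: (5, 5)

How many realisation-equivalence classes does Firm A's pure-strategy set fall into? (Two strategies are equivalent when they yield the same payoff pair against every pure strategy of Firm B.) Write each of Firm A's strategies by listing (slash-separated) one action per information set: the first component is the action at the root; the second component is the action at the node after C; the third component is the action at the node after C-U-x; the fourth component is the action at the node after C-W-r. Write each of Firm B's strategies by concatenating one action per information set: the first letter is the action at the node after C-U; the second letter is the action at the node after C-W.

Firm A has 16 pure strategies: C/U/H/Mid, C/U/H/Lo, C/U/T/Mid, C/U/T/Lo, C/W/H/Mid, C/W/H/Lo, C/W/T/Mid, C/W/T/Lo, A/U/H/Mid, A/U/H/Lo, A/U/T/Mid, A/U/T/Lo, A/W/H/Mid, A/W/H/Lo, A/W/T/Mid, A/W/T/Lo. Columns: xr, xs, wr, ws.
{C/U/H/Mid, C/U/H/Lo} → row (5,3) (5,3) (-3,4) (-3,4)
{C/U/T/Mid, C/U/T/Lo} → row (1,-1) (1,-1) (-3,4) (-3,4)
{C/W/H/Mid, C/W/T/Mid} → row (5,1) (5,2) (5,1) (5,2)
{C/W/H/Lo, C/W/T/Lo} → row (0,5) (5,2) (0,5) (5,2)
{A/U/H/Mid, A/U/H/Lo, A/U/T/Mid, A/U/T/Lo, A/W/H/Mid, A/W/H/Lo, A/W/T/Mid, A/W/T/Lo} → row (5,5) (5,5) (5,5) (5,5)
That's 5 distinct rows out of 16 strategies.

5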